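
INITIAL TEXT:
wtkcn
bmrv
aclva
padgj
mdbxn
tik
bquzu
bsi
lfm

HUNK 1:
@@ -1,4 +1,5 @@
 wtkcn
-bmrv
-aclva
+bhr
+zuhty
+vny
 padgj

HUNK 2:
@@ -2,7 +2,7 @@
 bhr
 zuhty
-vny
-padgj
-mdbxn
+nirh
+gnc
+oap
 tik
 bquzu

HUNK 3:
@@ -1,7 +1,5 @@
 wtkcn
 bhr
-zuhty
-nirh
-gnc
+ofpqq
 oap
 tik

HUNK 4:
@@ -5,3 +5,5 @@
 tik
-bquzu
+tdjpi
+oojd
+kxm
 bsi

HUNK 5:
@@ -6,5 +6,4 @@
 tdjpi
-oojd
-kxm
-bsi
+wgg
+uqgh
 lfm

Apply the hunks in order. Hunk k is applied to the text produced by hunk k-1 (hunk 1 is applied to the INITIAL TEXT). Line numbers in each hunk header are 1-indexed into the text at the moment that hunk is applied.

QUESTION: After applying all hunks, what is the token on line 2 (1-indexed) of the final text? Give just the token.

Hunk 1: at line 1 remove [bmrv,aclva] add [bhr,zuhty,vny] -> 10 lines: wtkcn bhr zuhty vny padgj mdbxn tik bquzu bsi lfm
Hunk 2: at line 2 remove [vny,padgj,mdbxn] add [nirh,gnc,oap] -> 10 lines: wtkcn bhr zuhty nirh gnc oap tik bquzu bsi lfm
Hunk 3: at line 1 remove [zuhty,nirh,gnc] add [ofpqq] -> 8 lines: wtkcn bhr ofpqq oap tik bquzu bsi lfm
Hunk 4: at line 5 remove [bquzu] add [tdjpi,oojd,kxm] -> 10 lines: wtkcn bhr ofpqq oap tik tdjpi oojd kxm bsi lfm
Hunk 5: at line 6 remove [oojd,kxm,bsi] add [wgg,uqgh] -> 9 lines: wtkcn bhr ofpqq oap tik tdjpi wgg uqgh lfm
Final line 2: bhr

Answer: bhr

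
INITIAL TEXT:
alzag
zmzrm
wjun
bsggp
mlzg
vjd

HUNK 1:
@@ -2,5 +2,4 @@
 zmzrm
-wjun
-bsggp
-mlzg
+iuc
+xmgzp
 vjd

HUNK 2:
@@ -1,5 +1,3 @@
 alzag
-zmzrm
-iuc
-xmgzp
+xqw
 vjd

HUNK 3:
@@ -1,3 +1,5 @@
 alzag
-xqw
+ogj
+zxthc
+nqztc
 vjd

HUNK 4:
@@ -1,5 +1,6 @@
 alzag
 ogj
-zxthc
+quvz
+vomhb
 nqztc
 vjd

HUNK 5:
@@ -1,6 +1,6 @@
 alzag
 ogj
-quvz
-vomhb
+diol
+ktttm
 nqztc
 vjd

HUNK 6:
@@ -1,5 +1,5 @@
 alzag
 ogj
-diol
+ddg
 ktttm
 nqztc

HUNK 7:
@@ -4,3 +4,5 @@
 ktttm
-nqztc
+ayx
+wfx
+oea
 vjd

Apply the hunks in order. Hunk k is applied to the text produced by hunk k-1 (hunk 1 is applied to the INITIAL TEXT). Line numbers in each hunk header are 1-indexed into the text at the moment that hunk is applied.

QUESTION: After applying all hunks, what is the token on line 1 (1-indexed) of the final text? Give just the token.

Hunk 1: at line 2 remove [wjun,bsggp,mlzg] add [iuc,xmgzp] -> 5 lines: alzag zmzrm iuc xmgzp vjd
Hunk 2: at line 1 remove [zmzrm,iuc,xmgzp] add [xqw] -> 3 lines: alzag xqw vjd
Hunk 3: at line 1 remove [xqw] add [ogj,zxthc,nqztc] -> 5 lines: alzag ogj zxthc nqztc vjd
Hunk 4: at line 1 remove [zxthc] add [quvz,vomhb] -> 6 lines: alzag ogj quvz vomhb nqztc vjd
Hunk 5: at line 1 remove [quvz,vomhb] add [diol,ktttm] -> 6 lines: alzag ogj diol ktttm nqztc vjd
Hunk 6: at line 1 remove [diol] add [ddg] -> 6 lines: alzag ogj ddg ktttm nqztc vjd
Hunk 7: at line 4 remove [nqztc] add [ayx,wfx,oea] -> 8 lines: alzag ogj ddg ktttm ayx wfx oea vjd
Final line 1: alzag

Answer: alzag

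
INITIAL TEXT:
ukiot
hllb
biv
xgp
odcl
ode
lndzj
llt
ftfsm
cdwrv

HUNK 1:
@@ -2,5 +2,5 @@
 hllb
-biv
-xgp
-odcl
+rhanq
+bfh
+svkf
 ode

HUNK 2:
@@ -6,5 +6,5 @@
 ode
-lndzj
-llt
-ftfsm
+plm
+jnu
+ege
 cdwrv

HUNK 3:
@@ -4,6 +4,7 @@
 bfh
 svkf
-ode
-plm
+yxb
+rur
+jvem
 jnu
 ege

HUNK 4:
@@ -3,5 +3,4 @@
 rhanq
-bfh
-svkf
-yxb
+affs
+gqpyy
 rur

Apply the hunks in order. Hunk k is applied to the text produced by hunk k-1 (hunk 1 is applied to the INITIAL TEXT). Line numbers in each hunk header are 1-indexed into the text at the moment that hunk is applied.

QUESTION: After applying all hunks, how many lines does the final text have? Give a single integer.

Hunk 1: at line 2 remove [biv,xgp,odcl] add [rhanq,bfh,svkf] -> 10 lines: ukiot hllb rhanq bfh svkf ode lndzj llt ftfsm cdwrv
Hunk 2: at line 6 remove [lndzj,llt,ftfsm] add [plm,jnu,ege] -> 10 lines: ukiot hllb rhanq bfh svkf ode plm jnu ege cdwrv
Hunk 3: at line 4 remove [ode,plm] add [yxb,rur,jvem] -> 11 lines: ukiot hllb rhanq bfh svkf yxb rur jvem jnu ege cdwrv
Hunk 4: at line 3 remove [bfh,svkf,yxb] add [affs,gqpyy] -> 10 lines: ukiot hllb rhanq affs gqpyy rur jvem jnu ege cdwrv
Final line count: 10

Answer: 10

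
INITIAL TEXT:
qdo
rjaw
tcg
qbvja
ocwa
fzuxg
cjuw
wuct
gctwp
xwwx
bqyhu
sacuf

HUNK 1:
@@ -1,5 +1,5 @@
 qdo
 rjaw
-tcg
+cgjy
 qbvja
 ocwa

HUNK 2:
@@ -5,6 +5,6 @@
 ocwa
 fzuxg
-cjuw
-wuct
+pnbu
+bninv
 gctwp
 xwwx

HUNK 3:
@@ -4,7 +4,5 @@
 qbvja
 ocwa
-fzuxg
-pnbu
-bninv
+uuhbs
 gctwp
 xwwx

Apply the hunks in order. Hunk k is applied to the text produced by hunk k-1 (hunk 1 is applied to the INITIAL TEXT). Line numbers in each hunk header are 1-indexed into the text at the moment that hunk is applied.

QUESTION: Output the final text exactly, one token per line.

Answer: qdo
rjaw
cgjy
qbvja
ocwa
uuhbs
gctwp
xwwx
bqyhu
sacuf

Derivation:
Hunk 1: at line 1 remove [tcg] add [cgjy] -> 12 lines: qdo rjaw cgjy qbvja ocwa fzuxg cjuw wuct gctwp xwwx bqyhu sacuf
Hunk 2: at line 5 remove [cjuw,wuct] add [pnbu,bninv] -> 12 lines: qdo rjaw cgjy qbvja ocwa fzuxg pnbu bninv gctwp xwwx bqyhu sacuf
Hunk 3: at line 4 remove [fzuxg,pnbu,bninv] add [uuhbs] -> 10 lines: qdo rjaw cgjy qbvja ocwa uuhbs gctwp xwwx bqyhu sacuf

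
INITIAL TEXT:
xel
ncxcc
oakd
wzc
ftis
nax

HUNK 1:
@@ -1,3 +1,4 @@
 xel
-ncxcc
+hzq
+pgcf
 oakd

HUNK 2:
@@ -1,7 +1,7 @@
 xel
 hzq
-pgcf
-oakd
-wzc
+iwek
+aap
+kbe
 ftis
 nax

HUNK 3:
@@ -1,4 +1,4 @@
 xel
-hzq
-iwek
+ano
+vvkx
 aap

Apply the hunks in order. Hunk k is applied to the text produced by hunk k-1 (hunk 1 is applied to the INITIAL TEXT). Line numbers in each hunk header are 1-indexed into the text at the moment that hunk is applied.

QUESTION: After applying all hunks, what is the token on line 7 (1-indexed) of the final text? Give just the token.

Hunk 1: at line 1 remove [ncxcc] add [hzq,pgcf] -> 7 lines: xel hzq pgcf oakd wzc ftis nax
Hunk 2: at line 1 remove [pgcf,oakd,wzc] add [iwek,aap,kbe] -> 7 lines: xel hzq iwek aap kbe ftis nax
Hunk 3: at line 1 remove [hzq,iwek] add [ano,vvkx] -> 7 lines: xel ano vvkx aap kbe ftis nax
Final line 7: nax

Answer: nax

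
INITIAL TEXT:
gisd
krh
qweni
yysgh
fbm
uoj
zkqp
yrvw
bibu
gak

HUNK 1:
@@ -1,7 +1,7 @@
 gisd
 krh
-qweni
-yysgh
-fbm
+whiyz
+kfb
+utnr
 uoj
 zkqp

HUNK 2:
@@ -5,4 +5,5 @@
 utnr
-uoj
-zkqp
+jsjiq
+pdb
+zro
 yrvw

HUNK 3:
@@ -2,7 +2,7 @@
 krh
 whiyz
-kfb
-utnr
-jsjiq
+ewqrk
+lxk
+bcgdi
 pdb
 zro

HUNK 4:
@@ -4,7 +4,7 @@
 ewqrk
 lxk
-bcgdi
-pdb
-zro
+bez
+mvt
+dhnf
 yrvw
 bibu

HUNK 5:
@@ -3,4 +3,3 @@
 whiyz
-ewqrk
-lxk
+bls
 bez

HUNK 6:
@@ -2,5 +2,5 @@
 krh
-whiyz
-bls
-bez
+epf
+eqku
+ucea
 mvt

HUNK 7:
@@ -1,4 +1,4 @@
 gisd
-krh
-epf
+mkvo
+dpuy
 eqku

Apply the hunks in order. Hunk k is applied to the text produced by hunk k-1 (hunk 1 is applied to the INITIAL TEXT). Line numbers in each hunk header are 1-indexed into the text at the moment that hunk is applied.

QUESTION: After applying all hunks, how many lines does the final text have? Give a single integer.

Hunk 1: at line 1 remove [qweni,yysgh,fbm] add [whiyz,kfb,utnr] -> 10 lines: gisd krh whiyz kfb utnr uoj zkqp yrvw bibu gak
Hunk 2: at line 5 remove [uoj,zkqp] add [jsjiq,pdb,zro] -> 11 lines: gisd krh whiyz kfb utnr jsjiq pdb zro yrvw bibu gak
Hunk 3: at line 2 remove [kfb,utnr,jsjiq] add [ewqrk,lxk,bcgdi] -> 11 lines: gisd krh whiyz ewqrk lxk bcgdi pdb zro yrvw bibu gak
Hunk 4: at line 4 remove [bcgdi,pdb,zro] add [bez,mvt,dhnf] -> 11 lines: gisd krh whiyz ewqrk lxk bez mvt dhnf yrvw bibu gak
Hunk 5: at line 3 remove [ewqrk,lxk] add [bls] -> 10 lines: gisd krh whiyz bls bez mvt dhnf yrvw bibu gak
Hunk 6: at line 2 remove [whiyz,bls,bez] add [epf,eqku,ucea] -> 10 lines: gisd krh epf eqku ucea mvt dhnf yrvw bibu gak
Hunk 7: at line 1 remove [krh,epf] add [mkvo,dpuy] -> 10 lines: gisd mkvo dpuy eqku ucea mvt dhnf yrvw bibu gak
Final line count: 10

Answer: 10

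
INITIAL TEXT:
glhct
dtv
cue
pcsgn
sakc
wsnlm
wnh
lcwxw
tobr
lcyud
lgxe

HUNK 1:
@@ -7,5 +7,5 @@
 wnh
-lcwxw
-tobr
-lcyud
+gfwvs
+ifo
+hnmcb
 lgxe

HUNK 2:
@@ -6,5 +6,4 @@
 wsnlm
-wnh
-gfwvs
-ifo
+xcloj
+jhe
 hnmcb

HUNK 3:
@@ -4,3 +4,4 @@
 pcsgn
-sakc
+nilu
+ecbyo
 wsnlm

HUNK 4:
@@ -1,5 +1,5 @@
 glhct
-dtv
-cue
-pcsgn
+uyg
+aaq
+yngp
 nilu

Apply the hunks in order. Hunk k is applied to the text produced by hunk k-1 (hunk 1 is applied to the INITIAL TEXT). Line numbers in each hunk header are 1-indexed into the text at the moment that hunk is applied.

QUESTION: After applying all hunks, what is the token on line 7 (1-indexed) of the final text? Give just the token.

Hunk 1: at line 7 remove [lcwxw,tobr,lcyud] add [gfwvs,ifo,hnmcb] -> 11 lines: glhct dtv cue pcsgn sakc wsnlm wnh gfwvs ifo hnmcb lgxe
Hunk 2: at line 6 remove [wnh,gfwvs,ifo] add [xcloj,jhe] -> 10 lines: glhct dtv cue pcsgn sakc wsnlm xcloj jhe hnmcb lgxe
Hunk 3: at line 4 remove [sakc] add [nilu,ecbyo] -> 11 lines: glhct dtv cue pcsgn nilu ecbyo wsnlm xcloj jhe hnmcb lgxe
Hunk 4: at line 1 remove [dtv,cue,pcsgn] add [uyg,aaq,yngp] -> 11 lines: glhct uyg aaq yngp nilu ecbyo wsnlm xcloj jhe hnmcb lgxe
Final line 7: wsnlm

Answer: wsnlm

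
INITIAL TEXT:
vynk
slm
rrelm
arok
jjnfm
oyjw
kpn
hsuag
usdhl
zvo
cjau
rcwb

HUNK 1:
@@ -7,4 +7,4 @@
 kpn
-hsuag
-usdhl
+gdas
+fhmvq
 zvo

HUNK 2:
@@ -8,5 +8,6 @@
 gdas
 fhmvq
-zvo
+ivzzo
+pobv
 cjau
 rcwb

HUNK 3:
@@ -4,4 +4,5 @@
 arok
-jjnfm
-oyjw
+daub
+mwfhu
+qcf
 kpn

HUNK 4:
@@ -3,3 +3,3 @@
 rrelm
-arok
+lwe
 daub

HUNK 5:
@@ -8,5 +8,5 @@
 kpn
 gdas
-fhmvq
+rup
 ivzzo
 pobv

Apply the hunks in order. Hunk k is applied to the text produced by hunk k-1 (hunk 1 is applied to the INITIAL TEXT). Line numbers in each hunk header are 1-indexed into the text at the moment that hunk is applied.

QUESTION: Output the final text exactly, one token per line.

Hunk 1: at line 7 remove [hsuag,usdhl] add [gdas,fhmvq] -> 12 lines: vynk slm rrelm arok jjnfm oyjw kpn gdas fhmvq zvo cjau rcwb
Hunk 2: at line 8 remove [zvo] add [ivzzo,pobv] -> 13 lines: vynk slm rrelm arok jjnfm oyjw kpn gdas fhmvq ivzzo pobv cjau rcwb
Hunk 3: at line 4 remove [jjnfm,oyjw] add [daub,mwfhu,qcf] -> 14 lines: vynk slm rrelm arok daub mwfhu qcf kpn gdas fhmvq ivzzo pobv cjau rcwb
Hunk 4: at line 3 remove [arok] add [lwe] -> 14 lines: vynk slm rrelm lwe daub mwfhu qcf kpn gdas fhmvq ivzzo pobv cjau rcwb
Hunk 5: at line 8 remove [fhmvq] add [rup] -> 14 lines: vynk slm rrelm lwe daub mwfhu qcf kpn gdas rup ivzzo pobv cjau rcwb

Answer: vynk
slm
rrelm
lwe
daub
mwfhu
qcf
kpn
gdas
rup
ivzzo
pobv
cjau
rcwb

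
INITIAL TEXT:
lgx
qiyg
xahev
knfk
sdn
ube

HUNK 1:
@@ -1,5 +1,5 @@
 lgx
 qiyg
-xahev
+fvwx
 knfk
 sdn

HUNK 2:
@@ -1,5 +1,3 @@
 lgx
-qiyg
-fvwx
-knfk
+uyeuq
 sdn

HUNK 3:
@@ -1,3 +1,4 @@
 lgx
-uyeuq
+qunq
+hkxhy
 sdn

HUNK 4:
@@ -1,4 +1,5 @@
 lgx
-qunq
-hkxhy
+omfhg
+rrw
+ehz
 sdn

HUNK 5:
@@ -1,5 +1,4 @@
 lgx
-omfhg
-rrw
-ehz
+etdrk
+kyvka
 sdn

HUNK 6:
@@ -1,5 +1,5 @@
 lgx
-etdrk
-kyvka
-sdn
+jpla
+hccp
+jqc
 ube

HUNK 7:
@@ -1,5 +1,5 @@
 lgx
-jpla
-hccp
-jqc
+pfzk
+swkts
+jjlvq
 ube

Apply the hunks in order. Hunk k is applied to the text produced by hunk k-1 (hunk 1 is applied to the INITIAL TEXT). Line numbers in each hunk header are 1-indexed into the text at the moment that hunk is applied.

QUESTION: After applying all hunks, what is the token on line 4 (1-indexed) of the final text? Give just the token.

Answer: jjlvq

Derivation:
Hunk 1: at line 1 remove [xahev] add [fvwx] -> 6 lines: lgx qiyg fvwx knfk sdn ube
Hunk 2: at line 1 remove [qiyg,fvwx,knfk] add [uyeuq] -> 4 lines: lgx uyeuq sdn ube
Hunk 3: at line 1 remove [uyeuq] add [qunq,hkxhy] -> 5 lines: lgx qunq hkxhy sdn ube
Hunk 4: at line 1 remove [qunq,hkxhy] add [omfhg,rrw,ehz] -> 6 lines: lgx omfhg rrw ehz sdn ube
Hunk 5: at line 1 remove [omfhg,rrw,ehz] add [etdrk,kyvka] -> 5 lines: lgx etdrk kyvka sdn ube
Hunk 6: at line 1 remove [etdrk,kyvka,sdn] add [jpla,hccp,jqc] -> 5 lines: lgx jpla hccp jqc ube
Hunk 7: at line 1 remove [jpla,hccp,jqc] add [pfzk,swkts,jjlvq] -> 5 lines: lgx pfzk swkts jjlvq ube
Final line 4: jjlvq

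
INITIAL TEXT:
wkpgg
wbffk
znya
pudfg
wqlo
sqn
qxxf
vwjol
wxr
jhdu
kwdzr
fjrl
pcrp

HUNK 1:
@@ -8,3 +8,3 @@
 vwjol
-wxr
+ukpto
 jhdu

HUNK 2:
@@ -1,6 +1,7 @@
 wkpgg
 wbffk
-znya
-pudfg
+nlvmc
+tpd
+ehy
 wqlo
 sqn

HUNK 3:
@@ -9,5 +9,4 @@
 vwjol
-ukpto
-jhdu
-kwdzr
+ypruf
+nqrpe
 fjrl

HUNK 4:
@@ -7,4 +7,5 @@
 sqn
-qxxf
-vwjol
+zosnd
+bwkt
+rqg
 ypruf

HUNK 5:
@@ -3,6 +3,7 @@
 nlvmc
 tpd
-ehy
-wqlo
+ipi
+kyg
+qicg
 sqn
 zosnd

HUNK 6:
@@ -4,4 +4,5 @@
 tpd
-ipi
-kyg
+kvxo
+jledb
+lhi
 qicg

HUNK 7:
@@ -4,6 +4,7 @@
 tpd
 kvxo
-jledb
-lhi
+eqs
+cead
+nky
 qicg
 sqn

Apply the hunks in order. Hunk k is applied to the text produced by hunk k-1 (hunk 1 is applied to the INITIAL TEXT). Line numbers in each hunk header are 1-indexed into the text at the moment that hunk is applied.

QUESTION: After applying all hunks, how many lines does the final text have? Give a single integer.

Answer: 17

Derivation:
Hunk 1: at line 8 remove [wxr] add [ukpto] -> 13 lines: wkpgg wbffk znya pudfg wqlo sqn qxxf vwjol ukpto jhdu kwdzr fjrl pcrp
Hunk 2: at line 1 remove [znya,pudfg] add [nlvmc,tpd,ehy] -> 14 lines: wkpgg wbffk nlvmc tpd ehy wqlo sqn qxxf vwjol ukpto jhdu kwdzr fjrl pcrp
Hunk 3: at line 9 remove [ukpto,jhdu,kwdzr] add [ypruf,nqrpe] -> 13 lines: wkpgg wbffk nlvmc tpd ehy wqlo sqn qxxf vwjol ypruf nqrpe fjrl pcrp
Hunk 4: at line 7 remove [qxxf,vwjol] add [zosnd,bwkt,rqg] -> 14 lines: wkpgg wbffk nlvmc tpd ehy wqlo sqn zosnd bwkt rqg ypruf nqrpe fjrl pcrp
Hunk 5: at line 3 remove [ehy,wqlo] add [ipi,kyg,qicg] -> 15 lines: wkpgg wbffk nlvmc tpd ipi kyg qicg sqn zosnd bwkt rqg ypruf nqrpe fjrl pcrp
Hunk 6: at line 4 remove [ipi,kyg] add [kvxo,jledb,lhi] -> 16 lines: wkpgg wbffk nlvmc tpd kvxo jledb lhi qicg sqn zosnd bwkt rqg ypruf nqrpe fjrl pcrp
Hunk 7: at line 4 remove [jledb,lhi] add [eqs,cead,nky] -> 17 lines: wkpgg wbffk nlvmc tpd kvxo eqs cead nky qicg sqn zosnd bwkt rqg ypruf nqrpe fjrl pcrp
Final line count: 17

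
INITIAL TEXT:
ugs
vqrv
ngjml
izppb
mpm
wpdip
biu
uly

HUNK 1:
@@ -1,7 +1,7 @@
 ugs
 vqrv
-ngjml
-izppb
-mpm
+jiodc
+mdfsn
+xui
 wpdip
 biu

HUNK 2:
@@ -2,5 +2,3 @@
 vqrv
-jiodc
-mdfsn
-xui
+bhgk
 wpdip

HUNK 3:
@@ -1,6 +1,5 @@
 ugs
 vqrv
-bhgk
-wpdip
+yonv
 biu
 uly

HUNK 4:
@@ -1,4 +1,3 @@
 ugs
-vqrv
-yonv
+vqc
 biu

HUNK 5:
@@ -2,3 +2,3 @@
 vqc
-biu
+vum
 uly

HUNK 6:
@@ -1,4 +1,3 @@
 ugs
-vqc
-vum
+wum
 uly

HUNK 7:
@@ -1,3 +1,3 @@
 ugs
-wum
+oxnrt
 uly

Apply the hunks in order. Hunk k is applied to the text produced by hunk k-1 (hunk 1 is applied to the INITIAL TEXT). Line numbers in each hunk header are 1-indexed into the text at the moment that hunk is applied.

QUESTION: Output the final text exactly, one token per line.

Hunk 1: at line 1 remove [ngjml,izppb,mpm] add [jiodc,mdfsn,xui] -> 8 lines: ugs vqrv jiodc mdfsn xui wpdip biu uly
Hunk 2: at line 2 remove [jiodc,mdfsn,xui] add [bhgk] -> 6 lines: ugs vqrv bhgk wpdip biu uly
Hunk 3: at line 1 remove [bhgk,wpdip] add [yonv] -> 5 lines: ugs vqrv yonv biu uly
Hunk 4: at line 1 remove [vqrv,yonv] add [vqc] -> 4 lines: ugs vqc biu uly
Hunk 5: at line 2 remove [biu] add [vum] -> 4 lines: ugs vqc vum uly
Hunk 6: at line 1 remove [vqc,vum] add [wum] -> 3 lines: ugs wum uly
Hunk 7: at line 1 remove [wum] add [oxnrt] -> 3 lines: ugs oxnrt uly

Answer: ugs
oxnrt
uly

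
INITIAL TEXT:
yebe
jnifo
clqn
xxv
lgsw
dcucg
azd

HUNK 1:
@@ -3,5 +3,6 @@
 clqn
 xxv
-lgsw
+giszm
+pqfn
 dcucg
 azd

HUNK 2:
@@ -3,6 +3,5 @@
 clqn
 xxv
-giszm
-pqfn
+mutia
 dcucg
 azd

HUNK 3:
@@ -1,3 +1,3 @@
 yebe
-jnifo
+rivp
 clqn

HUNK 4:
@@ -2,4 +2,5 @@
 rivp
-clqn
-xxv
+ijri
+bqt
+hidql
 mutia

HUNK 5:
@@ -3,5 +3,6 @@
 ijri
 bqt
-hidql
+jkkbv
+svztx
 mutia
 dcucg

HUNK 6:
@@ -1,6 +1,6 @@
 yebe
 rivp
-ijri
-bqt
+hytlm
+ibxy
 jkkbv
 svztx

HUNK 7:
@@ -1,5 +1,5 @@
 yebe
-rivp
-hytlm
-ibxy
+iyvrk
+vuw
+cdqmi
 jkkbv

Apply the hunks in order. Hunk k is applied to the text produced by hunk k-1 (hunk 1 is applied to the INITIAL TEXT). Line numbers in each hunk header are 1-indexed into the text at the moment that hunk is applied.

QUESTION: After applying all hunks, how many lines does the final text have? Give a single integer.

Hunk 1: at line 3 remove [lgsw] add [giszm,pqfn] -> 8 lines: yebe jnifo clqn xxv giszm pqfn dcucg azd
Hunk 2: at line 3 remove [giszm,pqfn] add [mutia] -> 7 lines: yebe jnifo clqn xxv mutia dcucg azd
Hunk 3: at line 1 remove [jnifo] add [rivp] -> 7 lines: yebe rivp clqn xxv mutia dcucg azd
Hunk 4: at line 2 remove [clqn,xxv] add [ijri,bqt,hidql] -> 8 lines: yebe rivp ijri bqt hidql mutia dcucg azd
Hunk 5: at line 3 remove [hidql] add [jkkbv,svztx] -> 9 lines: yebe rivp ijri bqt jkkbv svztx mutia dcucg azd
Hunk 6: at line 1 remove [ijri,bqt] add [hytlm,ibxy] -> 9 lines: yebe rivp hytlm ibxy jkkbv svztx mutia dcucg azd
Hunk 7: at line 1 remove [rivp,hytlm,ibxy] add [iyvrk,vuw,cdqmi] -> 9 lines: yebe iyvrk vuw cdqmi jkkbv svztx mutia dcucg azd
Final line count: 9

Answer: 9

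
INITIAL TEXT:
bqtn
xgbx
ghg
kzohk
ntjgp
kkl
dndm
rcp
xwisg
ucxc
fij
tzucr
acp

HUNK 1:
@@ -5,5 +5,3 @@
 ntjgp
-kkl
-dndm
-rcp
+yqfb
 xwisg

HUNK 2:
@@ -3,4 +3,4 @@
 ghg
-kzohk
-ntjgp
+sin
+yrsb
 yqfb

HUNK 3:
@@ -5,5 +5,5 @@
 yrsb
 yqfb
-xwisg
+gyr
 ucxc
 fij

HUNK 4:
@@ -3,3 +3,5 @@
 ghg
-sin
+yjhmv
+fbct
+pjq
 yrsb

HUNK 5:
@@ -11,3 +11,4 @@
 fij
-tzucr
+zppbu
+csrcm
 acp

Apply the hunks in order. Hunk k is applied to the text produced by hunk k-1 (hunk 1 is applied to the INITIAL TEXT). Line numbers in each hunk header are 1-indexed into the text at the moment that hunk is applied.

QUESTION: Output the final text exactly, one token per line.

Answer: bqtn
xgbx
ghg
yjhmv
fbct
pjq
yrsb
yqfb
gyr
ucxc
fij
zppbu
csrcm
acp

Derivation:
Hunk 1: at line 5 remove [kkl,dndm,rcp] add [yqfb] -> 11 lines: bqtn xgbx ghg kzohk ntjgp yqfb xwisg ucxc fij tzucr acp
Hunk 2: at line 3 remove [kzohk,ntjgp] add [sin,yrsb] -> 11 lines: bqtn xgbx ghg sin yrsb yqfb xwisg ucxc fij tzucr acp
Hunk 3: at line 5 remove [xwisg] add [gyr] -> 11 lines: bqtn xgbx ghg sin yrsb yqfb gyr ucxc fij tzucr acp
Hunk 4: at line 3 remove [sin] add [yjhmv,fbct,pjq] -> 13 lines: bqtn xgbx ghg yjhmv fbct pjq yrsb yqfb gyr ucxc fij tzucr acp
Hunk 5: at line 11 remove [tzucr] add [zppbu,csrcm] -> 14 lines: bqtn xgbx ghg yjhmv fbct pjq yrsb yqfb gyr ucxc fij zppbu csrcm acp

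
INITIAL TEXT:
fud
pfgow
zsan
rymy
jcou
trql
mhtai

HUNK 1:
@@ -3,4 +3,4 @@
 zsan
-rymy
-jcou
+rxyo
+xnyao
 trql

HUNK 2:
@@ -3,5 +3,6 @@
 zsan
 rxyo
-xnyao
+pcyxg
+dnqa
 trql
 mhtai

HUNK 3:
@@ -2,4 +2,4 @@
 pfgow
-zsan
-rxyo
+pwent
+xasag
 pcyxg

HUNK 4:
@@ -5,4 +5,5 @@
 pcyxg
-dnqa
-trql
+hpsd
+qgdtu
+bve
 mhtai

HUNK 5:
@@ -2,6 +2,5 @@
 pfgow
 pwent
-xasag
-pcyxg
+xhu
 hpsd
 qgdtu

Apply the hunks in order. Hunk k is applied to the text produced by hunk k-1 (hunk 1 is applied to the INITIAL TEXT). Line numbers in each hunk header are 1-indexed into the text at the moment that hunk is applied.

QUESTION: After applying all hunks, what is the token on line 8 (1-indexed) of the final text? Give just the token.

Hunk 1: at line 3 remove [rymy,jcou] add [rxyo,xnyao] -> 7 lines: fud pfgow zsan rxyo xnyao trql mhtai
Hunk 2: at line 3 remove [xnyao] add [pcyxg,dnqa] -> 8 lines: fud pfgow zsan rxyo pcyxg dnqa trql mhtai
Hunk 3: at line 2 remove [zsan,rxyo] add [pwent,xasag] -> 8 lines: fud pfgow pwent xasag pcyxg dnqa trql mhtai
Hunk 4: at line 5 remove [dnqa,trql] add [hpsd,qgdtu,bve] -> 9 lines: fud pfgow pwent xasag pcyxg hpsd qgdtu bve mhtai
Hunk 5: at line 2 remove [xasag,pcyxg] add [xhu] -> 8 lines: fud pfgow pwent xhu hpsd qgdtu bve mhtai
Final line 8: mhtai

Answer: mhtai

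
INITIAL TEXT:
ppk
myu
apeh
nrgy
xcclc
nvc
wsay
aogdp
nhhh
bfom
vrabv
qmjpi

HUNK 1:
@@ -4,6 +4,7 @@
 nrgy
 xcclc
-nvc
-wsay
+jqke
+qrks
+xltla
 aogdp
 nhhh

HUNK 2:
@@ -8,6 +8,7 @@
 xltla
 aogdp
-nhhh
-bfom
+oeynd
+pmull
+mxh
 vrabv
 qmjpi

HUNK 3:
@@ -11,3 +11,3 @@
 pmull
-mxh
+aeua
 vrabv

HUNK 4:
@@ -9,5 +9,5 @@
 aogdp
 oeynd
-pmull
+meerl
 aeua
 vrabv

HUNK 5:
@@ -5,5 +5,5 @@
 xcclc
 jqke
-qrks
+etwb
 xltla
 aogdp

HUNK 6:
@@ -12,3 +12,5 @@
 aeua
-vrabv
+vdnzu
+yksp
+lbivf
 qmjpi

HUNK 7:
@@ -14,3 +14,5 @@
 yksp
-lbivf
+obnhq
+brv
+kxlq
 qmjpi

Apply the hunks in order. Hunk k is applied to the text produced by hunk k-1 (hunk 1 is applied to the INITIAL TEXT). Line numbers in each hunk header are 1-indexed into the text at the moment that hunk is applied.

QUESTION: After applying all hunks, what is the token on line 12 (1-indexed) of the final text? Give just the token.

Answer: aeua

Derivation:
Hunk 1: at line 4 remove [nvc,wsay] add [jqke,qrks,xltla] -> 13 lines: ppk myu apeh nrgy xcclc jqke qrks xltla aogdp nhhh bfom vrabv qmjpi
Hunk 2: at line 8 remove [nhhh,bfom] add [oeynd,pmull,mxh] -> 14 lines: ppk myu apeh nrgy xcclc jqke qrks xltla aogdp oeynd pmull mxh vrabv qmjpi
Hunk 3: at line 11 remove [mxh] add [aeua] -> 14 lines: ppk myu apeh nrgy xcclc jqke qrks xltla aogdp oeynd pmull aeua vrabv qmjpi
Hunk 4: at line 9 remove [pmull] add [meerl] -> 14 lines: ppk myu apeh nrgy xcclc jqke qrks xltla aogdp oeynd meerl aeua vrabv qmjpi
Hunk 5: at line 5 remove [qrks] add [etwb] -> 14 lines: ppk myu apeh nrgy xcclc jqke etwb xltla aogdp oeynd meerl aeua vrabv qmjpi
Hunk 6: at line 12 remove [vrabv] add [vdnzu,yksp,lbivf] -> 16 lines: ppk myu apeh nrgy xcclc jqke etwb xltla aogdp oeynd meerl aeua vdnzu yksp lbivf qmjpi
Hunk 7: at line 14 remove [lbivf] add [obnhq,brv,kxlq] -> 18 lines: ppk myu apeh nrgy xcclc jqke etwb xltla aogdp oeynd meerl aeua vdnzu yksp obnhq brv kxlq qmjpi
Final line 12: aeua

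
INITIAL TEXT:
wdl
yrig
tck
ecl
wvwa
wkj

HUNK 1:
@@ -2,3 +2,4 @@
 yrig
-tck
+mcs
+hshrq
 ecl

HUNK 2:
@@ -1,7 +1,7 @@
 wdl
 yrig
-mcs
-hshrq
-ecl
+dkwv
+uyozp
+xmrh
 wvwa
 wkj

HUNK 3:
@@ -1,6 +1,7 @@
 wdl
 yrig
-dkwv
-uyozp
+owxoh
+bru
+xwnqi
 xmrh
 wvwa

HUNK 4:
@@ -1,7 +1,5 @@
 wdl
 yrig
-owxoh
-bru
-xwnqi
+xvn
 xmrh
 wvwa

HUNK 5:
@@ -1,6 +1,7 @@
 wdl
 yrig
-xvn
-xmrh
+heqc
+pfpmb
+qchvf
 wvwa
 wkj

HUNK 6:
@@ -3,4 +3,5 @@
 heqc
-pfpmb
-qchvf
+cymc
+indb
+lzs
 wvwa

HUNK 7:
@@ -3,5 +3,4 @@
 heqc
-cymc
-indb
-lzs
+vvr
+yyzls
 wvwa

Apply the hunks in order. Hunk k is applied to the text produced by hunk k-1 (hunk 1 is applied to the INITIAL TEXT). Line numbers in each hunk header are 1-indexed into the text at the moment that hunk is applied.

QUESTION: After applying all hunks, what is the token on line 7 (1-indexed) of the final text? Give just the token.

Hunk 1: at line 2 remove [tck] add [mcs,hshrq] -> 7 lines: wdl yrig mcs hshrq ecl wvwa wkj
Hunk 2: at line 1 remove [mcs,hshrq,ecl] add [dkwv,uyozp,xmrh] -> 7 lines: wdl yrig dkwv uyozp xmrh wvwa wkj
Hunk 3: at line 1 remove [dkwv,uyozp] add [owxoh,bru,xwnqi] -> 8 lines: wdl yrig owxoh bru xwnqi xmrh wvwa wkj
Hunk 4: at line 1 remove [owxoh,bru,xwnqi] add [xvn] -> 6 lines: wdl yrig xvn xmrh wvwa wkj
Hunk 5: at line 1 remove [xvn,xmrh] add [heqc,pfpmb,qchvf] -> 7 lines: wdl yrig heqc pfpmb qchvf wvwa wkj
Hunk 6: at line 3 remove [pfpmb,qchvf] add [cymc,indb,lzs] -> 8 lines: wdl yrig heqc cymc indb lzs wvwa wkj
Hunk 7: at line 3 remove [cymc,indb,lzs] add [vvr,yyzls] -> 7 lines: wdl yrig heqc vvr yyzls wvwa wkj
Final line 7: wkj

Answer: wkj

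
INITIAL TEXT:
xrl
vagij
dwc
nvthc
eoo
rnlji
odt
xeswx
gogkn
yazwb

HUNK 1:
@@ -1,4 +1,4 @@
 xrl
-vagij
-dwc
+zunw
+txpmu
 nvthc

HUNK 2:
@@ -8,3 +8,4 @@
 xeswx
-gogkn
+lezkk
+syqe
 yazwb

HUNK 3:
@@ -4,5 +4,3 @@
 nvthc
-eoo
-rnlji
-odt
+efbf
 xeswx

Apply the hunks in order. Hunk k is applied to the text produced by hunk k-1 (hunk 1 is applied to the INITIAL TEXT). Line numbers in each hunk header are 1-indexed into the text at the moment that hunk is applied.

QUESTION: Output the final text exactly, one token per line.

Answer: xrl
zunw
txpmu
nvthc
efbf
xeswx
lezkk
syqe
yazwb

Derivation:
Hunk 1: at line 1 remove [vagij,dwc] add [zunw,txpmu] -> 10 lines: xrl zunw txpmu nvthc eoo rnlji odt xeswx gogkn yazwb
Hunk 2: at line 8 remove [gogkn] add [lezkk,syqe] -> 11 lines: xrl zunw txpmu nvthc eoo rnlji odt xeswx lezkk syqe yazwb
Hunk 3: at line 4 remove [eoo,rnlji,odt] add [efbf] -> 9 lines: xrl zunw txpmu nvthc efbf xeswx lezkk syqe yazwb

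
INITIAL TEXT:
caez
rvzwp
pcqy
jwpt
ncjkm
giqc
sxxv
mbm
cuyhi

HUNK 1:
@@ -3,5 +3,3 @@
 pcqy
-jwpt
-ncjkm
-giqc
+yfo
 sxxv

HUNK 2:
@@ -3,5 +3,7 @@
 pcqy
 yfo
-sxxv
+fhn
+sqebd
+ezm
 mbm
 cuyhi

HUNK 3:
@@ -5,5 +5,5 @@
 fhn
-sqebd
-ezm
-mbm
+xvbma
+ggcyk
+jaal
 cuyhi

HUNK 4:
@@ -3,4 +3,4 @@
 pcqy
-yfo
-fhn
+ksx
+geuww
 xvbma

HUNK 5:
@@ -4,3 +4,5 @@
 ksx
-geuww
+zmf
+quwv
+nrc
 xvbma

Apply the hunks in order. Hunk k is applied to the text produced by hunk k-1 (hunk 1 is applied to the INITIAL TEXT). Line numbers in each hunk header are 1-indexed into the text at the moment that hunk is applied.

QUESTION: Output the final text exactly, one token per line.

Hunk 1: at line 3 remove [jwpt,ncjkm,giqc] add [yfo] -> 7 lines: caez rvzwp pcqy yfo sxxv mbm cuyhi
Hunk 2: at line 3 remove [sxxv] add [fhn,sqebd,ezm] -> 9 lines: caez rvzwp pcqy yfo fhn sqebd ezm mbm cuyhi
Hunk 3: at line 5 remove [sqebd,ezm,mbm] add [xvbma,ggcyk,jaal] -> 9 lines: caez rvzwp pcqy yfo fhn xvbma ggcyk jaal cuyhi
Hunk 4: at line 3 remove [yfo,fhn] add [ksx,geuww] -> 9 lines: caez rvzwp pcqy ksx geuww xvbma ggcyk jaal cuyhi
Hunk 5: at line 4 remove [geuww] add [zmf,quwv,nrc] -> 11 lines: caez rvzwp pcqy ksx zmf quwv nrc xvbma ggcyk jaal cuyhi

Answer: caez
rvzwp
pcqy
ksx
zmf
quwv
nrc
xvbma
ggcyk
jaal
cuyhi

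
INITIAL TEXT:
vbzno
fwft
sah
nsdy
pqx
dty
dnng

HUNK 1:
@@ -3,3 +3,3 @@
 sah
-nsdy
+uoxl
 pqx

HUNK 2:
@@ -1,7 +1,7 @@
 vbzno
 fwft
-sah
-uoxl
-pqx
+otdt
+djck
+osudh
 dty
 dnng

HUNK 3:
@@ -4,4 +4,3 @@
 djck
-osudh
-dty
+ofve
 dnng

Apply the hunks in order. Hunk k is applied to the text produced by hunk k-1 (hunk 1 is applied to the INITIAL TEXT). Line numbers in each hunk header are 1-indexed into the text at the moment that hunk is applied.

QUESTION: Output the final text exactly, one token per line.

Hunk 1: at line 3 remove [nsdy] add [uoxl] -> 7 lines: vbzno fwft sah uoxl pqx dty dnng
Hunk 2: at line 1 remove [sah,uoxl,pqx] add [otdt,djck,osudh] -> 7 lines: vbzno fwft otdt djck osudh dty dnng
Hunk 3: at line 4 remove [osudh,dty] add [ofve] -> 6 lines: vbzno fwft otdt djck ofve dnng

Answer: vbzno
fwft
otdt
djck
ofve
dnng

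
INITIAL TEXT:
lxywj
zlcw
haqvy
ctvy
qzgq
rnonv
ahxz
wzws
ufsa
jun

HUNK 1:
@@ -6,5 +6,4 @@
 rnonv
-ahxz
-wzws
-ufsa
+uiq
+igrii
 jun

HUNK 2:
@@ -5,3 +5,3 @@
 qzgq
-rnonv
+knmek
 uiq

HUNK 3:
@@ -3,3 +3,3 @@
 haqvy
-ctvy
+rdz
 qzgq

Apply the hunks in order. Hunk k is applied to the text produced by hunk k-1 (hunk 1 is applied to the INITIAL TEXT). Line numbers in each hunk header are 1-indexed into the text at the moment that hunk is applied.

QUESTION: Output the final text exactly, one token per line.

Answer: lxywj
zlcw
haqvy
rdz
qzgq
knmek
uiq
igrii
jun

Derivation:
Hunk 1: at line 6 remove [ahxz,wzws,ufsa] add [uiq,igrii] -> 9 lines: lxywj zlcw haqvy ctvy qzgq rnonv uiq igrii jun
Hunk 2: at line 5 remove [rnonv] add [knmek] -> 9 lines: lxywj zlcw haqvy ctvy qzgq knmek uiq igrii jun
Hunk 3: at line 3 remove [ctvy] add [rdz] -> 9 lines: lxywj zlcw haqvy rdz qzgq knmek uiq igrii jun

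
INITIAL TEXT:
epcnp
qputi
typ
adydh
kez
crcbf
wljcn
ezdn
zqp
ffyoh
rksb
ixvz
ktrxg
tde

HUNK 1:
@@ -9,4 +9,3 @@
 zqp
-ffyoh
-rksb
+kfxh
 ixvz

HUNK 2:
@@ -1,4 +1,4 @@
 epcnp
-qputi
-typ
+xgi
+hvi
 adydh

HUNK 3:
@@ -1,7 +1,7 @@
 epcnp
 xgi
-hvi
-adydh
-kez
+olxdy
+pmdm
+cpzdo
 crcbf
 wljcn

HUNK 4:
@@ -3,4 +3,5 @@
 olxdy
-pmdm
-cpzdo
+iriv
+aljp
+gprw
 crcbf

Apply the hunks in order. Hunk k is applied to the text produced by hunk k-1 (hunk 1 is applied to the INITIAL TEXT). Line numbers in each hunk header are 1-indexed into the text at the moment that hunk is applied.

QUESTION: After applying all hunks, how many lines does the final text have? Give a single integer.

Answer: 14

Derivation:
Hunk 1: at line 9 remove [ffyoh,rksb] add [kfxh] -> 13 lines: epcnp qputi typ adydh kez crcbf wljcn ezdn zqp kfxh ixvz ktrxg tde
Hunk 2: at line 1 remove [qputi,typ] add [xgi,hvi] -> 13 lines: epcnp xgi hvi adydh kez crcbf wljcn ezdn zqp kfxh ixvz ktrxg tde
Hunk 3: at line 1 remove [hvi,adydh,kez] add [olxdy,pmdm,cpzdo] -> 13 lines: epcnp xgi olxdy pmdm cpzdo crcbf wljcn ezdn zqp kfxh ixvz ktrxg tde
Hunk 4: at line 3 remove [pmdm,cpzdo] add [iriv,aljp,gprw] -> 14 lines: epcnp xgi olxdy iriv aljp gprw crcbf wljcn ezdn zqp kfxh ixvz ktrxg tde
Final line count: 14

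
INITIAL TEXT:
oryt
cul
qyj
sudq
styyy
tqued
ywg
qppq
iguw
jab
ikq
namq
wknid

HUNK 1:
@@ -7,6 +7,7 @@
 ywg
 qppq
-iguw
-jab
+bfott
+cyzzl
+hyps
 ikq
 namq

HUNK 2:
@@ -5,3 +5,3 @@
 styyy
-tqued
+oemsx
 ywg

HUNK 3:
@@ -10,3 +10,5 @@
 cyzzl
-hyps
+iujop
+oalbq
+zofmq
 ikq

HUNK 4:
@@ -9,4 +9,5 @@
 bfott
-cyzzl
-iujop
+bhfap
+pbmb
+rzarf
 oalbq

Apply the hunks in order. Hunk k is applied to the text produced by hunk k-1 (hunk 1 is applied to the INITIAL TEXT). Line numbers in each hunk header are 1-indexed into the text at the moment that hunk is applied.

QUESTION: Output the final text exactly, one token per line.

Hunk 1: at line 7 remove [iguw,jab] add [bfott,cyzzl,hyps] -> 14 lines: oryt cul qyj sudq styyy tqued ywg qppq bfott cyzzl hyps ikq namq wknid
Hunk 2: at line 5 remove [tqued] add [oemsx] -> 14 lines: oryt cul qyj sudq styyy oemsx ywg qppq bfott cyzzl hyps ikq namq wknid
Hunk 3: at line 10 remove [hyps] add [iujop,oalbq,zofmq] -> 16 lines: oryt cul qyj sudq styyy oemsx ywg qppq bfott cyzzl iujop oalbq zofmq ikq namq wknid
Hunk 4: at line 9 remove [cyzzl,iujop] add [bhfap,pbmb,rzarf] -> 17 lines: oryt cul qyj sudq styyy oemsx ywg qppq bfott bhfap pbmb rzarf oalbq zofmq ikq namq wknid

Answer: oryt
cul
qyj
sudq
styyy
oemsx
ywg
qppq
bfott
bhfap
pbmb
rzarf
oalbq
zofmq
ikq
namq
wknid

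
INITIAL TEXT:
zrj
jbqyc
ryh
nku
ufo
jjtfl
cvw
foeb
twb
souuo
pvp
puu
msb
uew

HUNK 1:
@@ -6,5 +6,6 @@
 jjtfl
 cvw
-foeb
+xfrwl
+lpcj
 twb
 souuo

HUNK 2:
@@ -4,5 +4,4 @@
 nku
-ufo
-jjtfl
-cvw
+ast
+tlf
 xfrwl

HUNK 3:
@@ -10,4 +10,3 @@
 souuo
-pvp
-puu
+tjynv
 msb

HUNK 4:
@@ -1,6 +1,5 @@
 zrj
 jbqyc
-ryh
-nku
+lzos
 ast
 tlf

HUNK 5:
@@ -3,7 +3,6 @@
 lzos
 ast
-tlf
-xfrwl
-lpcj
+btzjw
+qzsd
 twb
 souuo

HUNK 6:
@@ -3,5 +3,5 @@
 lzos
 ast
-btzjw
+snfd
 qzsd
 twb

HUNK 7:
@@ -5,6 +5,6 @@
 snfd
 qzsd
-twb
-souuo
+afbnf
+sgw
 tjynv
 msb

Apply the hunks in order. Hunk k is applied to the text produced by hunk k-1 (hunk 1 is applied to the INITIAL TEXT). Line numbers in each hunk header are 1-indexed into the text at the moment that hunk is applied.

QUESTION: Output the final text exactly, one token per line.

Hunk 1: at line 6 remove [foeb] add [xfrwl,lpcj] -> 15 lines: zrj jbqyc ryh nku ufo jjtfl cvw xfrwl lpcj twb souuo pvp puu msb uew
Hunk 2: at line 4 remove [ufo,jjtfl,cvw] add [ast,tlf] -> 14 lines: zrj jbqyc ryh nku ast tlf xfrwl lpcj twb souuo pvp puu msb uew
Hunk 3: at line 10 remove [pvp,puu] add [tjynv] -> 13 lines: zrj jbqyc ryh nku ast tlf xfrwl lpcj twb souuo tjynv msb uew
Hunk 4: at line 1 remove [ryh,nku] add [lzos] -> 12 lines: zrj jbqyc lzos ast tlf xfrwl lpcj twb souuo tjynv msb uew
Hunk 5: at line 3 remove [tlf,xfrwl,lpcj] add [btzjw,qzsd] -> 11 lines: zrj jbqyc lzos ast btzjw qzsd twb souuo tjynv msb uew
Hunk 6: at line 3 remove [btzjw] add [snfd] -> 11 lines: zrj jbqyc lzos ast snfd qzsd twb souuo tjynv msb uew
Hunk 7: at line 5 remove [twb,souuo] add [afbnf,sgw] -> 11 lines: zrj jbqyc lzos ast snfd qzsd afbnf sgw tjynv msb uew

Answer: zrj
jbqyc
lzos
ast
snfd
qzsd
afbnf
sgw
tjynv
msb
uew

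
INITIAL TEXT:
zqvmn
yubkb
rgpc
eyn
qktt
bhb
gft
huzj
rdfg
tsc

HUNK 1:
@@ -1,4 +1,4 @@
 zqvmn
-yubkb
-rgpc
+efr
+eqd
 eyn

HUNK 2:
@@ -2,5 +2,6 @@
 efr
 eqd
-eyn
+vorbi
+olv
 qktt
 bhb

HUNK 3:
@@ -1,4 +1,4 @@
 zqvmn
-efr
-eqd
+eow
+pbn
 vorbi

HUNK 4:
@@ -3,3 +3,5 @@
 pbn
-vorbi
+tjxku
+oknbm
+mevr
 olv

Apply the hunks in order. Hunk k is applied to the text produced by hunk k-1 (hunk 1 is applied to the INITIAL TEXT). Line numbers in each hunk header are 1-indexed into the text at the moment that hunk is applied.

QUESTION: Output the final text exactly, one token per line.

Hunk 1: at line 1 remove [yubkb,rgpc] add [efr,eqd] -> 10 lines: zqvmn efr eqd eyn qktt bhb gft huzj rdfg tsc
Hunk 2: at line 2 remove [eyn] add [vorbi,olv] -> 11 lines: zqvmn efr eqd vorbi olv qktt bhb gft huzj rdfg tsc
Hunk 3: at line 1 remove [efr,eqd] add [eow,pbn] -> 11 lines: zqvmn eow pbn vorbi olv qktt bhb gft huzj rdfg tsc
Hunk 4: at line 3 remove [vorbi] add [tjxku,oknbm,mevr] -> 13 lines: zqvmn eow pbn tjxku oknbm mevr olv qktt bhb gft huzj rdfg tsc

Answer: zqvmn
eow
pbn
tjxku
oknbm
mevr
olv
qktt
bhb
gft
huzj
rdfg
tsc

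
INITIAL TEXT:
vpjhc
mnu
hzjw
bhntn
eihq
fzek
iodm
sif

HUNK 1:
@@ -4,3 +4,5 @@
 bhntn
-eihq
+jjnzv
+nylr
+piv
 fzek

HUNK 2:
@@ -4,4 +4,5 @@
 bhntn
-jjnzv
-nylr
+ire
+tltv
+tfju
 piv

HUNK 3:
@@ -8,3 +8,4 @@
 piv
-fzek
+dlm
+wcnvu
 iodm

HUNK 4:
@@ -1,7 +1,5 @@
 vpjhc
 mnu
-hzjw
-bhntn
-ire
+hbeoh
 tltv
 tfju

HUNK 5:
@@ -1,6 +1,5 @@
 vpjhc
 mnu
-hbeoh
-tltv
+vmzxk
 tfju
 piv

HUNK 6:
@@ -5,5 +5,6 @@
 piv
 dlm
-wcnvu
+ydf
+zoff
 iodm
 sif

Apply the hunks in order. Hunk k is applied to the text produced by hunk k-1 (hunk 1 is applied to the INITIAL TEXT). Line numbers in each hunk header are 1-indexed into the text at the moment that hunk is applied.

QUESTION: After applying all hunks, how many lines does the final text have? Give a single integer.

Hunk 1: at line 4 remove [eihq] add [jjnzv,nylr,piv] -> 10 lines: vpjhc mnu hzjw bhntn jjnzv nylr piv fzek iodm sif
Hunk 2: at line 4 remove [jjnzv,nylr] add [ire,tltv,tfju] -> 11 lines: vpjhc mnu hzjw bhntn ire tltv tfju piv fzek iodm sif
Hunk 3: at line 8 remove [fzek] add [dlm,wcnvu] -> 12 lines: vpjhc mnu hzjw bhntn ire tltv tfju piv dlm wcnvu iodm sif
Hunk 4: at line 1 remove [hzjw,bhntn,ire] add [hbeoh] -> 10 lines: vpjhc mnu hbeoh tltv tfju piv dlm wcnvu iodm sif
Hunk 5: at line 1 remove [hbeoh,tltv] add [vmzxk] -> 9 lines: vpjhc mnu vmzxk tfju piv dlm wcnvu iodm sif
Hunk 6: at line 5 remove [wcnvu] add [ydf,zoff] -> 10 lines: vpjhc mnu vmzxk tfju piv dlm ydf zoff iodm sif
Final line count: 10

Answer: 10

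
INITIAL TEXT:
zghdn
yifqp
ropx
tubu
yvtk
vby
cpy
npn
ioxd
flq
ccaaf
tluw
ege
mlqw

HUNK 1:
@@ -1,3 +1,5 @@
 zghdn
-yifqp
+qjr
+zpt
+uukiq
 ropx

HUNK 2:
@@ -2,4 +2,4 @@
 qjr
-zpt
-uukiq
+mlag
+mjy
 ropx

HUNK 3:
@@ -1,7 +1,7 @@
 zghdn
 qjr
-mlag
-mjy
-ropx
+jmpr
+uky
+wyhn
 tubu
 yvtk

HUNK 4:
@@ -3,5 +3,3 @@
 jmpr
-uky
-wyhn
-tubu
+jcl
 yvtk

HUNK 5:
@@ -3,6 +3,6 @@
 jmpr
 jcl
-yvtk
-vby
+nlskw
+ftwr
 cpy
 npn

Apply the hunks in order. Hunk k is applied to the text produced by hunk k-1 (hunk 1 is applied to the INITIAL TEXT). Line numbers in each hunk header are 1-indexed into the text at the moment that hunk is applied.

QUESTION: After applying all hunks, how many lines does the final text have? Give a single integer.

Answer: 14

Derivation:
Hunk 1: at line 1 remove [yifqp] add [qjr,zpt,uukiq] -> 16 lines: zghdn qjr zpt uukiq ropx tubu yvtk vby cpy npn ioxd flq ccaaf tluw ege mlqw
Hunk 2: at line 2 remove [zpt,uukiq] add [mlag,mjy] -> 16 lines: zghdn qjr mlag mjy ropx tubu yvtk vby cpy npn ioxd flq ccaaf tluw ege mlqw
Hunk 3: at line 1 remove [mlag,mjy,ropx] add [jmpr,uky,wyhn] -> 16 lines: zghdn qjr jmpr uky wyhn tubu yvtk vby cpy npn ioxd flq ccaaf tluw ege mlqw
Hunk 4: at line 3 remove [uky,wyhn,tubu] add [jcl] -> 14 lines: zghdn qjr jmpr jcl yvtk vby cpy npn ioxd flq ccaaf tluw ege mlqw
Hunk 5: at line 3 remove [yvtk,vby] add [nlskw,ftwr] -> 14 lines: zghdn qjr jmpr jcl nlskw ftwr cpy npn ioxd flq ccaaf tluw ege mlqw
Final line count: 14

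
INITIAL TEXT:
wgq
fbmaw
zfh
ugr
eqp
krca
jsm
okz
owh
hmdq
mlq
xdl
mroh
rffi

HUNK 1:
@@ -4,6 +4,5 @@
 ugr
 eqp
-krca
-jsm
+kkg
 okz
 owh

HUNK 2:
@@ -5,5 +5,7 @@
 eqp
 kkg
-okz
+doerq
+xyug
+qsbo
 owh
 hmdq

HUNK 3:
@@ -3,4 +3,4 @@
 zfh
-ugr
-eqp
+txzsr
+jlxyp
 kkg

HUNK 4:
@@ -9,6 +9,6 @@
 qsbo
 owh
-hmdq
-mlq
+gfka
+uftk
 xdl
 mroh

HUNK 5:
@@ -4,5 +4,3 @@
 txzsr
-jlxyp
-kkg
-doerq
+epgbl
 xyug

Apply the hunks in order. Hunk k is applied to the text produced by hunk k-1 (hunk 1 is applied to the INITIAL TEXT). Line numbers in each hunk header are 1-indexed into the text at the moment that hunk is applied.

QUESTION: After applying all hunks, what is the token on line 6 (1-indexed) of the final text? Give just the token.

Hunk 1: at line 4 remove [krca,jsm] add [kkg] -> 13 lines: wgq fbmaw zfh ugr eqp kkg okz owh hmdq mlq xdl mroh rffi
Hunk 2: at line 5 remove [okz] add [doerq,xyug,qsbo] -> 15 lines: wgq fbmaw zfh ugr eqp kkg doerq xyug qsbo owh hmdq mlq xdl mroh rffi
Hunk 3: at line 3 remove [ugr,eqp] add [txzsr,jlxyp] -> 15 lines: wgq fbmaw zfh txzsr jlxyp kkg doerq xyug qsbo owh hmdq mlq xdl mroh rffi
Hunk 4: at line 9 remove [hmdq,mlq] add [gfka,uftk] -> 15 lines: wgq fbmaw zfh txzsr jlxyp kkg doerq xyug qsbo owh gfka uftk xdl mroh rffi
Hunk 5: at line 4 remove [jlxyp,kkg,doerq] add [epgbl] -> 13 lines: wgq fbmaw zfh txzsr epgbl xyug qsbo owh gfka uftk xdl mroh rffi
Final line 6: xyug

Answer: xyug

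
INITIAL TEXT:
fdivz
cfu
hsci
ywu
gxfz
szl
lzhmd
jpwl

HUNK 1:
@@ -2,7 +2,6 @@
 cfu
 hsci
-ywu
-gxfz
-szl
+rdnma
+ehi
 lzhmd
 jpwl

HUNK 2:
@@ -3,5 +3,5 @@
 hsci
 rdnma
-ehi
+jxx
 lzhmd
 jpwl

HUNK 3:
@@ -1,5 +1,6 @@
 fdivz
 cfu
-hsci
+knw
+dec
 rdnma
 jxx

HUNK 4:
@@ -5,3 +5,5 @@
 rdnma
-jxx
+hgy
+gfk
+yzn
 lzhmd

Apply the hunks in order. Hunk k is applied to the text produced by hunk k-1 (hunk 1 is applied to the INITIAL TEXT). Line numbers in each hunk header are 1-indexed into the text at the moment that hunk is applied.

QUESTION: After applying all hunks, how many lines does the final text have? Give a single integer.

Hunk 1: at line 2 remove [ywu,gxfz,szl] add [rdnma,ehi] -> 7 lines: fdivz cfu hsci rdnma ehi lzhmd jpwl
Hunk 2: at line 3 remove [ehi] add [jxx] -> 7 lines: fdivz cfu hsci rdnma jxx lzhmd jpwl
Hunk 3: at line 1 remove [hsci] add [knw,dec] -> 8 lines: fdivz cfu knw dec rdnma jxx lzhmd jpwl
Hunk 4: at line 5 remove [jxx] add [hgy,gfk,yzn] -> 10 lines: fdivz cfu knw dec rdnma hgy gfk yzn lzhmd jpwl
Final line count: 10

Answer: 10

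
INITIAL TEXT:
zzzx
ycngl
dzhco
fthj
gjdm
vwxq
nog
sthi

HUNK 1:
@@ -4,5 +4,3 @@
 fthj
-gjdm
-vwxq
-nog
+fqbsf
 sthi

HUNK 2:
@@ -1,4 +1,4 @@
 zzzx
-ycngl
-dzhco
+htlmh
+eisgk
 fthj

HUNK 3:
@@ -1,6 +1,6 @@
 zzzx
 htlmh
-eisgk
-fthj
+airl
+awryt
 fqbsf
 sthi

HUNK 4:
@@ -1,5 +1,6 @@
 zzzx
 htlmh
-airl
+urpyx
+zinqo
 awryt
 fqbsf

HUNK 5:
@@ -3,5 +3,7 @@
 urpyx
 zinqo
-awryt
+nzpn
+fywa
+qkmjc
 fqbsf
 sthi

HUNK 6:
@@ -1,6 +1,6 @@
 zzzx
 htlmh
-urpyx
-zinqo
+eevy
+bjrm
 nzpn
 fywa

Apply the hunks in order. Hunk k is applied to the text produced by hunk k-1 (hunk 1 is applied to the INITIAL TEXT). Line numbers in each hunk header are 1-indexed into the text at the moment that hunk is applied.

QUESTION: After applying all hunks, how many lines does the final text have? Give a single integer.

Hunk 1: at line 4 remove [gjdm,vwxq,nog] add [fqbsf] -> 6 lines: zzzx ycngl dzhco fthj fqbsf sthi
Hunk 2: at line 1 remove [ycngl,dzhco] add [htlmh,eisgk] -> 6 lines: zzzx htlmh eisgk fthj fqbsf sthi
Hunk 3: at line 1 remove [eisgk,fthj] add [airl,awryt] -> 6 lines: zzzx htlmh airl awryt fqbsf sthi
Hunk 4: at line 1 remove [airl] add [urpyx,zinqo] -> 7 lines: zzzx htlmh urpyx zinqo awryt fqbsf sthi
Hunk 5: at line 3 remove [awryt] add [nzpn,fywa,qkmjc] -> 9 lines: zzzx htlmh urpyx zinqo nzpn fywa qkmjc fqbsf sthi
Hunk 6: at line 1 remove [urpyx,zinqo] add [eevy,bjrm] -> 9 lines: zzzx htlmh eevy bjrm nzpn fywa qkmjc fqbsf sthi
Final line count: 9

Answer: 9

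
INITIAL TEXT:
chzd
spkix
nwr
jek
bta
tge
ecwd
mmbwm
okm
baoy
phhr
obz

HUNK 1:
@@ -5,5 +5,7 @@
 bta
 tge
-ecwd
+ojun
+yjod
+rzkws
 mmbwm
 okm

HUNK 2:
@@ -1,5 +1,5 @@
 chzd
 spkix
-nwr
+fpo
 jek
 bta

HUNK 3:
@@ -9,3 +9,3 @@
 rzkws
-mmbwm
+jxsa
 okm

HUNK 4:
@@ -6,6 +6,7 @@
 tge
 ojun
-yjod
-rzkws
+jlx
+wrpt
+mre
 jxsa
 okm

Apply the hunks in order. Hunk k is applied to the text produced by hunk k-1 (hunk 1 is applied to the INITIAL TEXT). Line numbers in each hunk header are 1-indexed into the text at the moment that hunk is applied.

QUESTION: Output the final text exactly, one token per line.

Answer: chzd
spkix
fpo
jek
bta
tge
ojun
jlx
wrpt
mre
jxsa
okm
baoy
phhr
obz

Derivation:
Hunk 1: at line 5 remove [ecwd] add [ojun,yjod,rzkws] -> 14 lines: chzd spkix nwr jek bta tge ojun yjod rzkws mmbwm okm baoy phhr obz
Hunk 2: at line 1 remove [nwr] add [fpo] -> 14 lines: chzd spkix fpo jek bta tge ojun yjod rzkws mmbwm okm baoy phhr obz
Hunk 3: at line 9 remove [mmbwm] add [jxsa] -> 14 lines: chzd spkix fpo jek bta tge ojun yjod rzkws jxsa okm baoy phhr obz
Hunk 4: at line 6 remove [yjod,rzkws] add [jlx,wrpt,mre] -> 15 lines: chzd spkix fpo jek bta tge ojun jlx wrpt mre jxsa okm baoy phhr obz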